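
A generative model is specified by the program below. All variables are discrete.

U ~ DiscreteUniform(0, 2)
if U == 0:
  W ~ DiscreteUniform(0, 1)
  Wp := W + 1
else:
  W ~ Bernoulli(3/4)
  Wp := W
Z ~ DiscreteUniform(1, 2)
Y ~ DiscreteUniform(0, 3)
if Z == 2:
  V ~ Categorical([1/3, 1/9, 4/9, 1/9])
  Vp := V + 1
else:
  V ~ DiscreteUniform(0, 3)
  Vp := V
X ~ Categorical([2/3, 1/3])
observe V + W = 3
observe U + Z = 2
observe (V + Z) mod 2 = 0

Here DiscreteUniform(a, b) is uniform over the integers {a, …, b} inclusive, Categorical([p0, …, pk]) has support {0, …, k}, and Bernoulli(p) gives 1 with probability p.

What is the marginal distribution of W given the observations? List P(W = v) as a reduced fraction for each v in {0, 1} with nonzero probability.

P(W=0) = 9/41, P(W=1) = 32/41

Enumerate traces; 16 have nonzero weight after conditioning:
  (U=0, W=1, Z=2, Y=0, V=2, X=0) weight 1/162
  (U=0, W=1, Z=2, Y=0, V=2, X=1) weight 1/324
  (U=0, W=1, Z=2, Y=1, V=2, X=0) weight 1/162
  (U=0, W=1, Z=2, Y=1, V=2, X=1) weight 1/324
  (U=0, W=1, Z=2, Y=2, V=2, X=0) weight 1/162
  (U=0, W=1, Z=2, Y=2, V=2, X=1) weight 1/324
  (U=0, W=1, Z=2, Y=3, V=2, X=0) weight 1/162
  (U=0, W=1, Z=2, Y=3, V=2, X=1) weight 1/324
  (U=1, W=0, Z=1, Y=0, V=3, X=0) weight 1/576
  … 7 more
Group by W:
  weight(W=0) = 1/96
  weight(W=1) = 1/27
Total weight = 1/96 + 1/27 = 41/864
P(W=0 | obs) = 1/96 / 41/864 = 9/41
P(W=1 | obs) = 1/27 / 41/864 = 32/41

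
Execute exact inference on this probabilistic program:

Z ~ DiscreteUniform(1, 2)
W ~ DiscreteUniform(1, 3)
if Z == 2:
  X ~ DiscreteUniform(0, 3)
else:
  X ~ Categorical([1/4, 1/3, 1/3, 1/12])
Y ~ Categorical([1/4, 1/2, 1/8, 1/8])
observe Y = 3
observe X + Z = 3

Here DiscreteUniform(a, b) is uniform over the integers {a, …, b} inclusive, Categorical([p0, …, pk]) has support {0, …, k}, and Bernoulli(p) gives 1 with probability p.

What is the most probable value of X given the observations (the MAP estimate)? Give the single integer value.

Enumerate traces; 6 have nonzero weight after conditioning:
  (Z=1, W=1, X=2, Y=3) weight 1/144
  (Z=1, W=2, X=2, Y=3) weight 1/144
  (Z=1, W=3, X=2, Y=3) weight 1/144
  (Z=2, W=1, X=1, Y=3) weight 1/192
  (Z=2, W=2, X=1, Y=3) weight 1/192
  (Z=2, W=3, X=1, Y=3) weight 1/192
Group by X:
  weight(X=1) = 1/64
  weight(X=2) = 1/48
Total weight = 1/64 + 1/48 = 7/192
P(X=1 | obs) = 1/64 / 7/192 = 3/7
P(X=2 | obs) = 1/48 / 7/192 = 4/7
argmax = 2

argmax_v P(X = v | obs) = 2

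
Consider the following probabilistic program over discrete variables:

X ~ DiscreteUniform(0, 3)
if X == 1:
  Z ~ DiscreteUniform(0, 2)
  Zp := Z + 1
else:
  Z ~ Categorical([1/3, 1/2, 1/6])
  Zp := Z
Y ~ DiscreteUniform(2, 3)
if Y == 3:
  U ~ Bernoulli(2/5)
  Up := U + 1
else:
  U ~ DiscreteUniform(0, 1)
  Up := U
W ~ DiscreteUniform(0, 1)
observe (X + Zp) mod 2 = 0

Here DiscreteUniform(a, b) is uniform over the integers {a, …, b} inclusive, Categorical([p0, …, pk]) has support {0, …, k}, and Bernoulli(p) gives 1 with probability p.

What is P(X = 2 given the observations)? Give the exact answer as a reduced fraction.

P(X = 2 | obs) = 3/13

Enumerate traces; 56 have nonzero weight after conditioning:
  (X=0, Z=0, Y=2, U=0, W=0) weight 1/96
  (X=0, Z=0, Y=2, U=0, W=1) weight 1/96
  (X=0, Z=0, Y=2, U=1, W=0) weight 1/96
  (X=0, Z=0, Y=2, U=1, W=1) weight 1/96
  (X=0, Z=0, Y=3, U=0, W=0) weight 1/80
  (X=0, Z=0, Y=3, U=0, W=1) weight 1/80
  (X=0, Z=0, Y=3, U=1, W=0) weight 1/120
  (X=0, Z=0, Y=3, U=1, W=1) weight 1/120
  (X=1, Z=0, Y=2, U=0, W=0) weight 1/96
  (X=2, Z=0, Y=2, U=0, W=0) weight 1/96
  … 46 more
Group by X:
  weight(X=0) = 1/8
  weight(X=1) = 1/6
  weight(X=2) = 1/8
  weight(X=3) = 1/8
Total weight = 1/8 + 1/6 + 1/8 + 1/8 = 13/24
P(X=0 | obs) = 1/8 / 13/24 = 3/13
P(X=1 | obs) = 1/6 / 13/24 = 4/13
P(X=2 | obs) = 1/8 / 13/24 = 3/13
P(X=3 | obs) = 1/8 / 13/24 = 3/13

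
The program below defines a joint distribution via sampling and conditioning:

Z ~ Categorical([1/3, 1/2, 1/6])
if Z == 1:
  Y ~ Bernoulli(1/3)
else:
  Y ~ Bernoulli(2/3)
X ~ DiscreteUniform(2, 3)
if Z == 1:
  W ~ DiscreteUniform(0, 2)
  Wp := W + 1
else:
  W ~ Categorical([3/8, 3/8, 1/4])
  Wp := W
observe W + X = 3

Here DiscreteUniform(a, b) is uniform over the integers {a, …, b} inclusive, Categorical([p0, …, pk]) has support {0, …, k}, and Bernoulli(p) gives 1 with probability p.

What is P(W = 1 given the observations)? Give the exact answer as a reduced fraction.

P(W = 1 | obs) = 1/2

Enumerate traces; 12 have nonzero weight after conditioning:
  (Z=0, Y=0, X=2, W=1) weight 1/48
  (Z=0, Y=0, X=3, W=0) weight 1/48
  (Z=0, Y=1, X=2, W=1) weight 1/24
  (Z=0, Y=1, X=3, W=0) weight 1/24
  (Z=1, Y=0, X=2, W=1) weight 1/18
  (Z=1, Y=0, X=3, W=0) weight 1/18
  (Z=1, Y=1, X=2, W=1) weight 1/36
  (Z=1, Y=1, X=3, W=0) weight 1/36
  … 4 more
Group by W:
  weight(W=0) = 17/96
  weight(W=1) = 17/96
Total weight = 17/96 + 17/96 = 17/48
P(W=0 | obs) = 17/96 / 17/48 = 1/2
P(W=1 | obs) = 17/96 / 17/48 = 1/2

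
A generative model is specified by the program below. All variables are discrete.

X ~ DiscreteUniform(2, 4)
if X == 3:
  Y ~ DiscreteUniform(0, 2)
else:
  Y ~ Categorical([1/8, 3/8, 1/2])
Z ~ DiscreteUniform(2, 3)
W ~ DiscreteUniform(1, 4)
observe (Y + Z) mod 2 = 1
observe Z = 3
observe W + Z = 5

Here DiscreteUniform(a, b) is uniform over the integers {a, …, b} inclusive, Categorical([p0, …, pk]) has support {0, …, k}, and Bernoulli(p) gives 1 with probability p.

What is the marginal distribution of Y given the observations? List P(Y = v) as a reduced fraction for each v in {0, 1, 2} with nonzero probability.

P(Y=0) = 7/23, P(Y=2) = 16/23

Enumerate traces; 6 have nonzero weight after conditioning:
  (X=2, Y=0, Z=3, W=2) weight 1/192
  (X=2, Y=2, Z=3, W=2) weight 1/48
  (X=3, Y=0, Z=3, W=2) weight 1/72
  (X=3, Y=2, Z=3, W=2) weight 1/72
  (X=4, Y=0, Z=3, W=2) weight 1/192
  (X=4, Y=2, Z=3, W=2) weight 1/48
Group by Y:
  weight(Y=0) = 7/288
  weight(Y=2) = 1/18
Total weight = 7/288 + 1/18 = 23/288
P(Y=0 | obs) = 7/288 / 23/288 = 7/23
P(Y=2 | obs) = 1/18 / 23/288 = 16/23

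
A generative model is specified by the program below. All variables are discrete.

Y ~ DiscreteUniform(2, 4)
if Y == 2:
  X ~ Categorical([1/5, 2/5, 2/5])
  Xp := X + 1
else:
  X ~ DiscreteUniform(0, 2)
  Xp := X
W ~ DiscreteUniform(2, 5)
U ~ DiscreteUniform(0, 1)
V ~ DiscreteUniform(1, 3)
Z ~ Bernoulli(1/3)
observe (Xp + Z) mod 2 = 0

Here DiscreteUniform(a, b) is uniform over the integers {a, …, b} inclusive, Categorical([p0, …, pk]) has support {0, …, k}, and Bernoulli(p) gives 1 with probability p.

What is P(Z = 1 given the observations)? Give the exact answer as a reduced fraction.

P(Z = 1 | obs) = 19/71

Enumerate traces; 216 have nonzero weight after conditioning:
  (Y=2, X=0, W=2, U=0, V=1, Z=1) weight 1/1080
  (Y=2, X=0, W=2, U=0, V=2, Z=1) weight 1/1080
  (Y=2, X=0, W=2, U=0, V=3, Z=1) weight 1/1080
  (Y=2, X=0, W=2, U=1, V=1, Z=1) weight 1/1080
  (Y=2, X=0, W=2, U=1, V=2, Z=1) weight 1/1080
  (Y=2, X=0, W=2, U=1, V=3, Z=1) weight 1/1080
  (Y=2, X=0, W=3, U=0, V=1, Z=1) weight 1/1080
  (Y=2, X=0, W=3, U=0, V=2, Z=1) weight 1/1080
  (Y=2, X=1, W=2, U=0, V=1, Z=0) weight 1/270
  … 207 more
Group by Z:
  weight(Z=0) = 52/135
  weight(Z=1) = 19/135
Total weight = 52/135 + 19/135 = 71/135
P(Z=0 | obs) = 52/135 / 71/135 = 52/71
P(Z=1 | obs) = 19/135 / 71/135 = 19/71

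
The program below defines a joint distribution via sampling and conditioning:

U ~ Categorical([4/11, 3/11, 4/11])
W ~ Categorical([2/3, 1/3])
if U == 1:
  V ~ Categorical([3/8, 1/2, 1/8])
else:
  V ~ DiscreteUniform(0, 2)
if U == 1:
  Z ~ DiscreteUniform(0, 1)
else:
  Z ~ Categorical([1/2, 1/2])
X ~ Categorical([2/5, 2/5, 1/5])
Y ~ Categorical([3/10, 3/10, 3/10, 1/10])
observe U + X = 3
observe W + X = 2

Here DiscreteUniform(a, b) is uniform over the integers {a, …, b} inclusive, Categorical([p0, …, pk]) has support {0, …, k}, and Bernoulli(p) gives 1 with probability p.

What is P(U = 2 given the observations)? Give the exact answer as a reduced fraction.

P(U = 2 | obs) = 4/7

Enumerate traces; 48 have nonzero weight after conditioning:
  (U=1, W=0, V=0, Z=0, X=2, Y=0) weight 9/4400
  (U=1, W=0, V=0, Z=0, X=2, Y=1) weight 9/4400
  (U=1, W=0, V=0, Z=0, X=2, Y=2) weight 9/4400
  (U=1, W=0, V=0, Z=0, X=2, Y=3) weight 3/4400
  (U=1, W=0, V=0, Z=1, X=2, Y=0) weight 9/4400
  (U=1, W=0, V=0, Z=1, X=2, Y=1) weight 9/4400
  (U=1, W=0, V=0, Z=1, X=2, Y=2) weight 9/4400
  (U=1, W=0, V=0, Z=1, X=2, Y=3) weight 3/4400
  (U=2, W=1, V=0, Z=0, X=1, Y=0) weight 2/825
  … 39 more
Group by U:
  weight(U=1) = 2/55
  weight(U=2) = 8/165
Total weight = 2/55 + 8/165 = 14/165
P(U=1 | obs) = 2/55 / 14/165 = 3/7
P(U=2 | obs) = 8/165 / 14/165 = 4/7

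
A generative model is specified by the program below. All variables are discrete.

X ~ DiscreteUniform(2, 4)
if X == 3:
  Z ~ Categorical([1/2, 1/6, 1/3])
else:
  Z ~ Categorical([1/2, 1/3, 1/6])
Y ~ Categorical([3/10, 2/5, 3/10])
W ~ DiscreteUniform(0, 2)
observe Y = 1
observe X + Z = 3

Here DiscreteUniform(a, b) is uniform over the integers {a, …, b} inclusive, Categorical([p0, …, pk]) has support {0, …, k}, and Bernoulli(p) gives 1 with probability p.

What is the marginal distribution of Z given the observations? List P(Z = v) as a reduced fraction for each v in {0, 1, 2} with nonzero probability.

P(Z=0) = 3/5, P(Z=1) = 2/5

Enumerate traces; 6 have nonzero weight after conditioning:
  (X=2, Z=1, Y=1, W=0) weight 2/135
  (X=2, Z=1, Y=1, W=1) weight 2/135
  (X=2, Z=1, Y=1, W=2) weight 2/135
  (X=3, Z=0, Y=1, W=0) weight 1/45
  (X=3, Z=0, Y=1, W=1) weight 1/45
  (X=3, Z=0, Y=1, W=2) weight 1/45
Group by Z:
  weight(Z=0) = 1/15
  weight(Z=1) = 2/45
Total weight = 1/15 + 2/45 = 1/9
P(Z=0 | obs) = 1/15 / 1/9 = 3/5
P(Z=1 | obs) = 2/45 / 1/9 = 2/5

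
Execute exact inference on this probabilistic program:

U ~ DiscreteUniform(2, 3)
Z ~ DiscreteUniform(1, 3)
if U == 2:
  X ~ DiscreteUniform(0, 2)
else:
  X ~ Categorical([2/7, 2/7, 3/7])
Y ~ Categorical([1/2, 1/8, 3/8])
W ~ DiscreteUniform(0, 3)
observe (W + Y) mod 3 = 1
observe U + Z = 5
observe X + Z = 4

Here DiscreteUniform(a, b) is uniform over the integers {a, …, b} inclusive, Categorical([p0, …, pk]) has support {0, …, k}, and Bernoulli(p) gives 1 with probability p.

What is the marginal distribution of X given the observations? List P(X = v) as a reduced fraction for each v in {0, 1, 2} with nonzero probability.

Enumerate traces; 8 have nonzero weight after conditioning:
  (U=2, Z=3, X=1, Y=0, W=1) weight 1/144
  (U=2, Z=3, X=1, Y=1, W=0) weight 1/576
  (U=2, Z=3, X=1, Y=1, W=3) weight 1/576
  (U=2, Z=3, X=1, Y=2, W=2) weight 1/192
  (U=3, Z=2, X=2, Y=0, W=1) weight 1/112
  (U=3, Z=2, X=2, Y=1, W=0) weight 1/448
  (U=3, Z=2, X=2, Y=1, W=3) weight 1/448
  (U=3, Z=2, X=2, Y=2, W=2) weight 3/448
Group by X:
  weight(X=1) = 1/64
  weight(X=2) = 9/448
Total weight = 1/64 + 9/448 = 1/28
P(X=1 | obs) = 1/64 / 1/28 = 7/16
P(X=2 | obs) = 9/448 / 1/28 = 9/16

P(X=1) = 7/16, P(X=2) = 9/16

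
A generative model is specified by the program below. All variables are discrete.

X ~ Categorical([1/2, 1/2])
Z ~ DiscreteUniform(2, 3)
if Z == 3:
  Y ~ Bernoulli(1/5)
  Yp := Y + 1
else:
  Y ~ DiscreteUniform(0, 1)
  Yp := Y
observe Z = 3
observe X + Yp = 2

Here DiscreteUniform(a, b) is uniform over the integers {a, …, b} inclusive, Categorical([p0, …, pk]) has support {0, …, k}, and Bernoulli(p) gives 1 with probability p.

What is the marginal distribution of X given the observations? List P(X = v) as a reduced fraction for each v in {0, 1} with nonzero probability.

P(X=0) = 1/5, P(X=1) = 4/5

Enumerate traces; 2 have nonzero weight after conditioning:
  (X=0, Z=3, Y=1) weight 1/20
  (X=1, Z=3, Y=0) weight 1/5
Group by X:
  weight(X=0) = 1/20
  weight(X=1) = 1/5
Total weight = 1/20 + 1/5 = 1/4
P(X=0 | obs) = 1/20 / 1/4 = 1/5
P(X=1 | obs) = 1/5 / 1/4 = 4/5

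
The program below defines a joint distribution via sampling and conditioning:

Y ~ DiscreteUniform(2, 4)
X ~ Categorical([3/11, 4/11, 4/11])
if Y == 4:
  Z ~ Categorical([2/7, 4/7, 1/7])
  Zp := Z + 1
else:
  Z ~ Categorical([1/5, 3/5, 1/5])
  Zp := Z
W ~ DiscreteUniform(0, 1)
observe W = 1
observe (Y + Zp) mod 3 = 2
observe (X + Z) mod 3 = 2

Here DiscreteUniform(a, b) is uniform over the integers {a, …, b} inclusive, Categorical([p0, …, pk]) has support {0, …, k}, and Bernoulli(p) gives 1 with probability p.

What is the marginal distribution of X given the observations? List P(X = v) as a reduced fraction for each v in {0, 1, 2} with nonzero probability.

P(X=0) = 21/89, P(X=2) = 68/89

Enumerate traces; 3 have nonzero weight after conditioning:
  (Y=2, X=2, Z=0, W=1) weight 2/165
  (Y=3, X=0, Z=2, W=1) weight 1/110
  (Y=4, X=2, Z=0, W=1) weight 4/231
Group by X:
  weight(X=0) = 1/110
  weight(X=2) = 34/1155
Total weight = 1/110 + 34/1155 = 89/2310
P(X=0 | obs) = 1/110 / 89/2310 = 21/89
P(X=2 | obs) = 34/1155 / 89/2310 = 68/89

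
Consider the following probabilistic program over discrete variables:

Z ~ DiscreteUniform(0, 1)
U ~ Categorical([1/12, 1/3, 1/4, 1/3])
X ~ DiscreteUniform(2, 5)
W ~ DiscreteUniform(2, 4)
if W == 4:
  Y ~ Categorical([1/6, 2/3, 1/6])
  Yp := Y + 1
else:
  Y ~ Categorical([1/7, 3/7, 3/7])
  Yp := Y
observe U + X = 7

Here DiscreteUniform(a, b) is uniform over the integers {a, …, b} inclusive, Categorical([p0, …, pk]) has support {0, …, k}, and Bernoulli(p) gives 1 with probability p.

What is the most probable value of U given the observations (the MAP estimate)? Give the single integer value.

argmax_v P(U = v | obs) = 3

Enumerate traces; 36 have nonzero weight after conditioning:
  (Z=0, U=2, X=5, W=2, Y=0) weight 1/672
  (Z=0, U=2, X=5, W=2, Y=1) weight 1/224
  (Z=0, U=2, X=5, W=2, Y=2) weight 1/224
  (Z=0, U=2, X=5, W=3, Y=0) weight 1/672
  (Z=0, U=2, X=5, W=3, Y=1) weight 1/224
  (Z=0, U=2, X=5, W=3, Y=2) weight 1/224
  (Z=0, U=2, X=5, W=4, Y=0) weight 1/576
  (Z=0, U=2, X=5, W=4, Y=1) weight 1/144
  (Z=0, U=3, X=4, W=2, Y=0) weight 1/504
  … 27 more
Group by U:
  weight(U=2) = 1/16
  weight(U=3) = 1/12
Total weight = 1/16 + 1/12 = 7/48
P(U=2 | obs) = 1/16 / 7/48 = 3/7
P(U=3 | obs) = 1/12 / 7/48 = 4/7
argmax = 3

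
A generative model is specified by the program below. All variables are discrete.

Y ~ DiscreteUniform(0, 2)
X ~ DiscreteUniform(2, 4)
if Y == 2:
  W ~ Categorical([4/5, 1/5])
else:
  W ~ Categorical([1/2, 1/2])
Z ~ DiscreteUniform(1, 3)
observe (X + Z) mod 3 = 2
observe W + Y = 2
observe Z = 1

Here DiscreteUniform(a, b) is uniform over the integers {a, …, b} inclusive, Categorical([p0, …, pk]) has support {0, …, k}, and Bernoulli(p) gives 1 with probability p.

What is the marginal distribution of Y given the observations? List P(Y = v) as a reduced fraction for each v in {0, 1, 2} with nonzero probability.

P(Y=1) = 5/13, P(Y=2) = 8/13

Enumerate traces; 2 have nonzero weight after conditioning:
  (Y=1, X=4, W=1, Z=1) weight 1/54
  (Y=2, X=4, W=0, Z=1) weight 4/135
Group by Y:
  weight(Y=1) = 1/54
  weight(Y=2) = 4/135
Total weight = 1/54 + 4/135 = 13/270
P(Y=1 | obs) = 1/54 / 13/270 = 5/13
P(Y=2 | obs) = 4/135 / 13/270 = 8/13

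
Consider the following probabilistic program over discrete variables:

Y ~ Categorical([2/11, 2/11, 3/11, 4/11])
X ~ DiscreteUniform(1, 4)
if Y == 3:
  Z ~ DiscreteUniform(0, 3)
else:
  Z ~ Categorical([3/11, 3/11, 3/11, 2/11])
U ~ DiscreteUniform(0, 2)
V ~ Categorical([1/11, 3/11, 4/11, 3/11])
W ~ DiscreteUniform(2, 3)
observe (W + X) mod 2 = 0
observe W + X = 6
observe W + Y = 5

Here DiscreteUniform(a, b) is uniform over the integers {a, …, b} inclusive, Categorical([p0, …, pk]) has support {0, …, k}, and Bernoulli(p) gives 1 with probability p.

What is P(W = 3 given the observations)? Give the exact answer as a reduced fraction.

Enumerate traces; 96 have nonzero weight after conditioning:
  (Y=2, X=3, Z=0, U=0, V=0, W=3) weight 3/10648
  (Y=2, X=3, Z=0, U=0, V=1, W=3) weight 9/10648
  (Y=2, X=3, Z=0, U=0, V=2, W=3) weight 3/2662
  (Y=2, X=3, Z=0, U=0, V=3, W=3) weight 9/10648
  (Y=2, X=3, Z=0, U=1, V=0, W=3) weight 3/10648
  (Y=2, X=3, Z=0, U=1, V=1, W=3) weight 9/10648
  (Y=2, X=3, Z=0, U=1, V=2, W=3) weight 3/2662
  (Y=2, X=3, Z=0, U=1, V=3, W=3) weight 9/10648
  (Y=3, X=4, Z=0, U=0, V=0, W=2) weight 1/2904
  … 87 more
Group by W:
  weight(W=2) = 1/22
  weight(W=3) = 3/88
Total weight = 1/22 + 3/88 = 7/88
P(W=2 | obs) = 1/22 / 7/88 = 4/7
P(W=3 | obs) = 3/88 / 7/88 = 3/7

P(W = 3 | obs) = 3/7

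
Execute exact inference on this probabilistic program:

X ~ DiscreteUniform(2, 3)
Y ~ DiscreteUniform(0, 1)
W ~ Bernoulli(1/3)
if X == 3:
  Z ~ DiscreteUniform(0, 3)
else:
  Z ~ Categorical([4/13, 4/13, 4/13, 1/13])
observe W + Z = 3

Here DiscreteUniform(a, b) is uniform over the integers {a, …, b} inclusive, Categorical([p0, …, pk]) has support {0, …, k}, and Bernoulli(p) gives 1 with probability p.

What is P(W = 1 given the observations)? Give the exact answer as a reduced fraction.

P(W = 1 | obs) = 29/63

Enumerate traces; 8 have nonzero weight after conditioning:
  (X=2, Y=0, W=0, Z=3) weight 1/78
  (X=2, Y=0, W=1, Z=2) weight 1/39
  (X=2, Y=1, W=0, Z=3) weight 1/78
  (X=2, Y=1, W=1, Z=2) weight 1/39
  (X=3, Y=0, W=0, Z=3) weight 1/24
  (X=3, Y=0, W=1, Z=2) weight 1/48
  (X=3, Y=1, W=0, Z=3) weight 1/24
  (X=3, Y=1, W=1, Z=2) weight 1/48
Group by W:
  weight(W=0) = 17/156
  weight(W=1) = 29/312
Total weight = 17/156 + 29/312 = 21/104
P(W=0 | obs) = 17/156 / 21/104 = 34/63
P(W=1 | obs) = 29/312 / 21/104 = 29/63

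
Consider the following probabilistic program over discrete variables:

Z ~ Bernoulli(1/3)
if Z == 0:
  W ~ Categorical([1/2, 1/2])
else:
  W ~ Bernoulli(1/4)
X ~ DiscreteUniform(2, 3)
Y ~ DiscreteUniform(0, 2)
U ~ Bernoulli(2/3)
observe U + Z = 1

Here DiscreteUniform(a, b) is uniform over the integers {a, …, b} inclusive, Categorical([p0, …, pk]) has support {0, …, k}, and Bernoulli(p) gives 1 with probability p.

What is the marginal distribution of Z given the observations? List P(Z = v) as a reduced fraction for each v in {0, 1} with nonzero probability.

P(Z=0) = 4/5, P(Z=1) = 1/5

Enumerate traces; 24 have nonzero weight after conditioning:
  (Z=0, W=0, X=2, Y=0, U=1) weight 1/27
  (Z=0, W=0, X=2, Y=1, U=1) weight 1/27
  (Z=0, W=0, X=2, Y=2, U=1) weight 1/27
  (Z=0, W=0, X=3, Y=0, U=1) weight 1/27
  (Z=0, W=0, X=3, Y=1, U=1) weight 1/27
  (Z=0, W=0, X=3, Y=2, U=1) weight 1/27
  (Z=0, W=1, X=2, Y=0, U=1) weight 1/27
  (Z=0, W=1, X=2, Y=1, U=1) weight 1/27
  (Z=1, W=0, X=2, Y=0, U=0) weight 1/72
  … 15 more
Group by Z:
  weight(Z=0) = 4/9
  weight(Z=1) = 1/9
Total weight = 4/9 + 1/9 = 5/9
P(Z=0 | obs) = 4/9 / 5/9 = 4/5
P(Z=1 | obs) = 1/9 / 5/9 = 1/5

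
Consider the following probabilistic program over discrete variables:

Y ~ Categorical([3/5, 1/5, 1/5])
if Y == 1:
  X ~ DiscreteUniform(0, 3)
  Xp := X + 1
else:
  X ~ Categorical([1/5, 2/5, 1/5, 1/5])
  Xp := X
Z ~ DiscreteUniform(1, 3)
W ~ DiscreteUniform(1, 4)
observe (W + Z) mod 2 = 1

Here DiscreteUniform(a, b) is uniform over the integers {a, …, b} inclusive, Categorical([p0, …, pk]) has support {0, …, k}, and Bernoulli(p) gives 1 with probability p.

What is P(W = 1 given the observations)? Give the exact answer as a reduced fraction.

Enumerate traces; 72 have nonzero weight after conditioning:
  (Y=0, X=0, Z=1, W=2) weight 1/100
  (Y=0, X=0, Z=1, W=4) weight 1/100
  (Y=0, X=0, Z=2, W=1) weight 1/100
  (Y=0, X=0, Z=2, W=3) weight 1/100
  (Y=0, X=0, Z=3, W=2) weight 1/100
  (Y=0, X=0, Z=3, W=4) weight 1/100
  (Y=0, X=1, Z=1, W=2) weight 1/50
  (Y=0, X=1, Z=1, W=4) weight 1/50
  … 64 more
Group by W:
  weight(W=1) = 1/12
  weight(W=2) = 1/6
  weight(W=3) = 1/12
  weight(W=4) = 1/6
Total weight = 1/12 + 1/6 + 1/12 + 1/6 = 1/2
P(W=1 | obs) = 1/12 / 1/2 = 1/6
P(W=2 | obs) = 1/6 / 1/2 = 1/3
P(W=3 | obs) = 1/12 / 1/2 = 1/6
P(W=4 | obs) = 1/6 / 1/2 = 1/3

P(W = 1 | obs) = 1/6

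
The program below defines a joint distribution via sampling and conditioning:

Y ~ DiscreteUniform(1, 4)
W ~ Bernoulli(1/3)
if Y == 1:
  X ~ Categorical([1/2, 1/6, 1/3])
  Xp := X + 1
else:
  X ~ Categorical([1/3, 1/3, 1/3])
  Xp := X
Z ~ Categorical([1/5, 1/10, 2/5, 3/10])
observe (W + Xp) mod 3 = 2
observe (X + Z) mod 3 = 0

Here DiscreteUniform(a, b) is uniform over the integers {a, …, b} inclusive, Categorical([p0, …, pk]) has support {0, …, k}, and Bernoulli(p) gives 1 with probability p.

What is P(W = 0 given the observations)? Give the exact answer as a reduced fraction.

P(W = 0 | obs) = 20/59

Enumerate traces; 9 have nonzero weight after conditioning:
  (Y=1, W=0, X=1, Z=2) weight 1/90
  (Y=1, W=1, X=0, Z=0) weight 1/120
  (Y=1, W=1, X=0, Z=3) weight 1/80
  (Y=2, W=0, X=2, Z=1) weight 1/180
  (Y=2, W=1, X=1, Z=2) weight 1/90
  (Y=3, W=0, X=2, Z=1) weight 1/180
  (Y=3, W=1, X=1, Z=2) weight 1/90
  (Y=4, W=0, X=2, Z=1) weight 1/180
  … 1 more
Group by W:
  weight(W=0) = 1/36
  weight(W=1) = 13/240
Total weight = 1/36 + 13/240 = 59/720
P(W=0 | obs) = 1/36 / 59/720 = 20/59
P(W=1 | obs) = 13/240 / 59/720 = 39/59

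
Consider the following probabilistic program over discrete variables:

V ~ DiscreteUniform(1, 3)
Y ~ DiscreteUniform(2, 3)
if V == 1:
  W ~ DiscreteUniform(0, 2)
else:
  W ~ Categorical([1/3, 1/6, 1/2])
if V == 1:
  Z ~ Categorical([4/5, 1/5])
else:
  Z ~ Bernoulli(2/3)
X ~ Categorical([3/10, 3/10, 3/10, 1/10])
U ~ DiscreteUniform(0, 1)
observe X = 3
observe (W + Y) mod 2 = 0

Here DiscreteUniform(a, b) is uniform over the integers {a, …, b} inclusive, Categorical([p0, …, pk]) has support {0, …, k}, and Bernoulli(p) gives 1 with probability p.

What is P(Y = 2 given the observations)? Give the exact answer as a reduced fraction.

P(Y = 2 | obs) = 7/9

Enumerate traces; 36 have nonzero weight after conditioning:
  (V=1, Y=2, W=0, Z=0, X=3, U=0) weight 1/450
  (V=1, Y=2, W=0, Z=0, X=3, U=1) weight 1/450
  (V=1, Y=2, W=0, Z=1, X=3, U=0) weight 1/1800
  (V=1, Y=2, W=0, Z=1, X=3, U=1) weight 1/1800
  (V=1, Y=2, W=2, Z=0, X=3, U=0) weight 1/450
  (V=1, Y=2, W=2, Z=0, X=3, U=1) weight 1/450
  (V=1, Y=2, W=2, Z=1, X=3, U=0) weight 1/1800
  (V=1, Y=2, W=2, Z=1, X=3, U=1) weight 1/1800
  (V=1, Y=3, W=1, Z=0, X=3, U=0) weight 1/450
  … 27 more
Group by Y:
  weight(Y=2) = 7/180
  weight(Y=3) = 1/90
Total weight = 7/180 + 1/90 = 1/20
P(Y=2 | obs) = 7/180 / 1/20 = 7/9
P(Y=3 | obs) = 1/90 / 1/20 = 2/9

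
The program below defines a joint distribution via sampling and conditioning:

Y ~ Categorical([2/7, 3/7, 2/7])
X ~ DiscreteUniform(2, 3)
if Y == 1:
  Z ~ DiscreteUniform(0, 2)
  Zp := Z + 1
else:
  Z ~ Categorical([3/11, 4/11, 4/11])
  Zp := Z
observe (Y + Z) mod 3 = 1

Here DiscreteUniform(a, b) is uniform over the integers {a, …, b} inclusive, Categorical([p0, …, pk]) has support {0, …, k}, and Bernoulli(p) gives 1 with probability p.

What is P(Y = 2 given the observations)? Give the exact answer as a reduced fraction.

P(Y = 2 | obs) = 8/27

Enumerate traces; 6 have nonzero weight after conditioning:
  (Y=0, X=2, Z=1) weight 4/77
  (Y=0, X=3, Z=1) weight 4/77
  (Y=1, X=2, Z=0) weight 1/14
  (Y=1, X=3, Z=0) weight 1/14
  (Y=2, X=2, Z=2) weight 4/77
  (Y=2, X=3, Z=2) weight 4/77
Group by Y:
  weight(Y=0) = 8/77
  weight(Y=1) = 1/7
  weight(Y=2) = 8/77
Total weight = 8/77 + 1/7 + 8/77 = 27/77
P(Y=0 | obs) = 8/77 / 27/77 = 8/27
P(Y=1 | obs) = 1/7 / 27/77 = 11/27
P(Y=2 | obs) = 8/77 / 27/77 = 8/27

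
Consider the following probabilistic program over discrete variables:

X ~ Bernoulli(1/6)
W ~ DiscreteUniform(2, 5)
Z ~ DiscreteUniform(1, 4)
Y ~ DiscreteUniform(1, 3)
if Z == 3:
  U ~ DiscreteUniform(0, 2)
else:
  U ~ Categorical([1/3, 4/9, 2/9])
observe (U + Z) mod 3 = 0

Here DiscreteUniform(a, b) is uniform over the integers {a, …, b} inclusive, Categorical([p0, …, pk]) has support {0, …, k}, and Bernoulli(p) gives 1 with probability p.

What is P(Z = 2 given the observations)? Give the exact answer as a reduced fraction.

P(Z = 2 | obs) = 4/11

Enumerate traces; 96 have nonzero weight after conditioning:
  (X=0, W=2, Z=1, Y=1, U=2) weight 5/1296
  (X=0, W=2, Z=1, Y=2, U=2) weight 5/1296
  (X=0, W=2, Z=1, Y=3, U=2) weight 5/1296
  (X=0, W=2, Z=2, Y=1, U=1) weight 5/648
  (X=0, W=2, Z=2, Y=2, U=1) weight 5/648
  (X=0, W=2, Z=2, Y=3, U=1) weight 5/648
  (X=0, W=2, Z=3, Y=1, U=0) weight 5/864
  (X=0, W=2, Z=3, Y=2, U=0) weight 5/864
  (X=0, W=2, Z=4, Y=1, U=2) weight 5/1296
  … 87 more
Group by Z:
  weight(Z=1) = 1/18
  weight(Z=2) = 1/9
  weight(Z=3) = 1/12
  weight(Z=4) = 1/18
Total weight = 1/18 + 1/9 + 1/12 + 1/18 = 11/36
P(Z=1 | obs) = 1/18 / 11/36 = 2/11
P(Z=2 | obs) = 1/9 / 11/36 = 4/11
P(Z=3 | obs) = 1/12 / 11/36 = 3/11
P(Z=4 | obs) = 1/18 / 11/36 = 2/11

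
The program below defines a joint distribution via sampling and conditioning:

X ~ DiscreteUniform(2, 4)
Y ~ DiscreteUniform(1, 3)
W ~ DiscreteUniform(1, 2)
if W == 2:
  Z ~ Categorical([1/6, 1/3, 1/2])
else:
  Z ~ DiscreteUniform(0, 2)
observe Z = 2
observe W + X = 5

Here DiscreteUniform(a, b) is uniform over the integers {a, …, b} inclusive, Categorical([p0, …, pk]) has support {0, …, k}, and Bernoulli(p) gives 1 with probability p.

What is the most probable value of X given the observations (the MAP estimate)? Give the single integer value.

Enumerate traces; 6 have nonzero weight after conditioning:
  (X=3, Y=1, W=2, Z=2) weight 1/36
  (X=3, Y=2, W=2, Z=2) weight 1/36
  (X=3, Y=3, W=2, Z=2) weight 1/36
  (X=4, Y=1, W=1, Z=2) weight 1/54
  (X=4, Y=2, W=1, Z=2) weight 1/54
  (X=4, Y=3, W=1, Z=2) weight 1/54
Group by X:
  weight(X=3) = 1/12
  weight(X=4) = 1/18
Total weight = 1/12 + 1/18 = 5/36
P(X=3 | obs) = 1/12 / 5/36 = 3/5
P(X=4 | obs) = 1/18 / 5/36 = 2/5
argmax = 3

argmax_v P(X = v | obs) = 3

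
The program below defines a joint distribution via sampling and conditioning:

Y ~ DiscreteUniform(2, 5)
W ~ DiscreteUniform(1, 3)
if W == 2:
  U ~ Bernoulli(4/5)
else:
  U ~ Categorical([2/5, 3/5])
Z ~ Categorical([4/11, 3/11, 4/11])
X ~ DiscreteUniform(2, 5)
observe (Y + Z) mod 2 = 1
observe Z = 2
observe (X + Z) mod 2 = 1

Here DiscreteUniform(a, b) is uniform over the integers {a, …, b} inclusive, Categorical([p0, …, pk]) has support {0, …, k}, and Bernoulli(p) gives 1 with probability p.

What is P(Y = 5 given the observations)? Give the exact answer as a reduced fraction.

Enumerate traces; 24 have nonzero weight after conditioning:
  (Y=3, W=1, U=0, Z=2, X=3) weight 1/330
  (Y=3, W=1, U=0, Z=2, X=5) weight 1/330
  (Y=3, W=1, U=1, Z=2, X=3) weight 1/220
  (Y=3, W=1, U=1, Z=2, X=5) weight 1/220
  (Y=3, W=2, U=0, Z=2, X=3) weight 1/660
  (Y=3, W=2, U=0, Z=2, X=5) weight 1/660
  (Y=3, W=2, U=1, Z=2, X=3) weight 1/165
  (Y=3, W=2, U=1, Z=2, X=5) weight 1/165
  (Y=5, W=1, U=0, Z=2, X=3) weight 1/330
  … 15 more
Group by Y:
  weight(Y=3) = 1/22
  weight(Y=5) = 1/22
Total weight = 1/22 + 1/22 = 1/11
P(Y=3 | obs) = 1/22 / 1/11 = 1/2
P(Y=5 | obs) = 1/22 / 1/11 = 1/2

P(Y = 5 | obs) = 1/2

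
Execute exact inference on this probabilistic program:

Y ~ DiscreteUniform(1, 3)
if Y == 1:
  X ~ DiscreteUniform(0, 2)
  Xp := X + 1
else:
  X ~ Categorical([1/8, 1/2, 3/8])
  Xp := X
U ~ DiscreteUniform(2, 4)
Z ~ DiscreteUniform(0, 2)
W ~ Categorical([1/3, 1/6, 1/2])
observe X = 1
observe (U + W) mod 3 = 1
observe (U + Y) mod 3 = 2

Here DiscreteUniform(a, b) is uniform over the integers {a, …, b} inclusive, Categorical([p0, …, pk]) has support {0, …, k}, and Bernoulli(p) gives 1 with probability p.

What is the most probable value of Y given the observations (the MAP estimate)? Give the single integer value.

argmax_v P(Y = v | obs) = 3

Enumerate traces; 9 have nonzero weight after conditioning:
  (Y=1, X=1, U=4, Z=0, W=0) weight 1/243
  (Y=1, X=1, U=4, Z=1, W=0) weight 1/243
  (Y=1, X=1, U=4, Z=2, W=0) weight 1/243
  (Y=2, X=1, U=3, Z=0, W=1) weight 1/324
  (Y=2, X=1, U=3, Z=1, W=1) weight 1/324
  (Y=2, X=1, U=3, Z=2, W=1) weight 1/324
  (Y=3, X=1, U=2, Z=0, W=2) weight 1/108
  (Y=3, X=1, U=2, Z=1, W=2) weight 1/108
  … 1 more
Group by Y:
  weight(Y=1) = 1/81
  weight(Y=2) = 1/108
  weight(Y=3) = 1/36
Total weight = 1/81 + 1/108 + 1/36 = 4/81
P(Y=1 | obs) = 1/81 / 4/81 = 1/4
P(Y=2 | obs) = 1/108 / 4/81 = 3/16
P(Y=3 | obs) = 1/36 / 4/81 = 9/16
argmax = 3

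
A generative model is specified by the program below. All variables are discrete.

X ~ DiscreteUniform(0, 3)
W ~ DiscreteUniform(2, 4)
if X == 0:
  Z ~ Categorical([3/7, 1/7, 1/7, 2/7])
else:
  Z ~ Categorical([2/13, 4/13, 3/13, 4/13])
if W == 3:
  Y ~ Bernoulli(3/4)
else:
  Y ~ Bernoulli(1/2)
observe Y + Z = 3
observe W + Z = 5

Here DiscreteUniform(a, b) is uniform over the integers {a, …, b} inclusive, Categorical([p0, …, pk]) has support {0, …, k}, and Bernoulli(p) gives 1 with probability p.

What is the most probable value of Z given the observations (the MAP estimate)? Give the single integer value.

Enumerate traces; 8 have nonzero weight after conditioning:
  (X=0, W=2, Z=3, Y=0) weight 1/84
  (X=0, W=3, Z=2, Y=1) weight 1/112
  (X=1, W=2, Z=3, Y=0) weight 1/78
  (X=1, W=3, Z=2, Y=1) weight 3/208
  (X=2, W=2, Z=3, Y=0) weight 1/78
  (X=2, W=3, Z=2, Y=1) weight 3/208
  (X=3, W=2, Z=3, Y=0) weight 1/78
  (X=3, W=3, Z=2, Y=1) weight 3/208
Group by Z:
  weight(Z=2) = 19/364
  weight(Z=3) = 55/1092
Total weight = 19/364 + 55/1092 = 4/39
P(Z=2 | obs) = 19/364 / 4/39 = 57/112
P(Z=3 | obs) = 55/1092 / 4/39 = 55/112
argmax = 2

argmax_v P(Z = v | obs) = 2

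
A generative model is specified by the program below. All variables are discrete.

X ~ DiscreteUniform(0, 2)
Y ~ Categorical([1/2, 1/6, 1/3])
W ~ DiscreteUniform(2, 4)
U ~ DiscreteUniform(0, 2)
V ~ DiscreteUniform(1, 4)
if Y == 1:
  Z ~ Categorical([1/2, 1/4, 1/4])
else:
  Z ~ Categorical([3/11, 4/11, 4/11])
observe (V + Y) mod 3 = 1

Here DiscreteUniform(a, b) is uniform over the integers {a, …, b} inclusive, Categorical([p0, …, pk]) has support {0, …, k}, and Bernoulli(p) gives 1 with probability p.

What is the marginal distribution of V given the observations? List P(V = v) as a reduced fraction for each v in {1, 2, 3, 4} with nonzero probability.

P(V=1) = 1/3, P(V=2) = 2/9, P(V=3) = 1/9, P(V=4) = 1/3

Enumerate traces; 324 have nonzero weight after conditioning:
  (X=0, Y=0, W=2, U=0, V=1, Z=0) weight 1/792
  (X=0, Y=0, W=2, U=0, V=1, Z=1) weight 1/594
  (X=0, Y=0, W=2, U=0, V=1, Z=2) weight 1/594
  (X=0, Y=0, W=2, U=0, V=4, Z=0) weight 1/792
  (X=0, Y=0, W=2, U=0, V=4, Z=1) weight 1/594
  (X=0, Y=0, W=2, U=0, V=4, Z=2) weight 1/594
  (X=0, Y=0, W=2, U=1, V=1, Z=0) weight 1/792
  (X=0, Y=0, W=2, U=1, V=1, Z=1) weight 1/594
  (X=0, Y=1, W=2, U=0, V=3, Z=0) weight 1/1296
  (X=0, Y=2, W=2, U=0, V=2, Z=0) weight 1/1188
  … 314 more
Group by V:
  weight(V=1) = 1/8
  weight(V=2) = 1/12
  weight(V=3) = 1/24
  weight(V=4) = 1/8
Total weight = 1/8 + 1/12 + 1/24 + 1/8 = 3/8
P(V=1 | obs) = 1/8 / 3/8 = 1/3
P(V=2 | obs) = 1/12 / 3/8 = 2/9
P(V=3 | obs) = 1/24 / 3/8 = 1/9
P(V=4 | obs) = 1/8 / 3/8 = 1/3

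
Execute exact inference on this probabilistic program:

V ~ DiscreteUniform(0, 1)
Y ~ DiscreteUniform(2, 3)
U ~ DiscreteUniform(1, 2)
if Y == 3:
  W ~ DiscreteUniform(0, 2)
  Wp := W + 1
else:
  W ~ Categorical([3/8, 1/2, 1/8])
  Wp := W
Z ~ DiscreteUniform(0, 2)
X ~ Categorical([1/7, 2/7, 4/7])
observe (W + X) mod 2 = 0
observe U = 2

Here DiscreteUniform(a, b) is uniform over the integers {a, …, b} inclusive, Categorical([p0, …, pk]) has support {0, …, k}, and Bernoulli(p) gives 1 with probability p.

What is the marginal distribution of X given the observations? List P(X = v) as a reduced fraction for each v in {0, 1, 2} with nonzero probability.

P(X=0) = 7/45, P(X=1) = 2/9, P(X=2) = 28/45

Enumerate traces; 60 have nonzero weight after conditioning:
  (V=0, Y=2, U=2, W=0, Z=0, X=0) weight 1/448
  (V=0, Y=2, U=2, W=0, Z=0, X=2) weight 1/112
  (V=0, Y=2, U=2, W=0, Z=1, X=0) weight 1/448
  (V=0, Y=2, U=2, W=0, Z=1, X=2) weight 1/112
  (V=0, Y=2, U=2, W=0, Z=2, X=0) weight 1/448
  (V=0, Y=2, U=2, W=0, Z=2, X=2) weight 1/112
  (V=0, Y=2, U=2, W=1, Z=0, X=1) weight 1/168
  (V=0, Y=2, U=2, W=1, Z=1, X=1) weight 1/168
  … 52 more
Group by X:
  weight(X=0) = 1/24
  weight(X=1) = 5/84
  weight(X=2) = 1/6
Total weight = 1/24 + 5/84 + 1/6 = 15/56
P(X=0 | obs) = 1/24 / 15/56 = 7/45
P(X=1 | obs) = 5/84 / 15/56 = 2/9
P(X=2 | obs) = 1/6 / 15/56 = 28/45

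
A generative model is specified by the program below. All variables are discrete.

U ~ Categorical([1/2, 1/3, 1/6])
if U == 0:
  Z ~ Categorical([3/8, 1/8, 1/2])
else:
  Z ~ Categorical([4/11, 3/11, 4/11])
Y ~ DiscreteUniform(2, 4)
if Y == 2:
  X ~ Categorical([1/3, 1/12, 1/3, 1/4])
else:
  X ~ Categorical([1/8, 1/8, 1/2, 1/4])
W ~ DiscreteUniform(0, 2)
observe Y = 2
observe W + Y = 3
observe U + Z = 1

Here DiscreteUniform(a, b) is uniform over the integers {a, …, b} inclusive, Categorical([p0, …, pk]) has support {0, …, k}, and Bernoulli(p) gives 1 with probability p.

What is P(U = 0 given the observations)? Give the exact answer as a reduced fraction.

P(U = 0 | obs) = 33/97

Enumerate traces; 8 have nonzero weight after conditioning:
  (U=0, Z=1, Y=2, X=0, W=1) weight 1/432
  (U=0, Z=1, Y=2, X=1, W=1) weight 1/1728
  (U=0, Z=1, Y=2, X=2, W=1) weight 1/432
  (U=0, Z=1, Y=2, X=3, W=1) weight 1/576
  (U=1, Z=0, Y=2, X=0, W=1) weight 4/891
  (U=1, Z=0, Y=2, X=1, W=1) weight 1/891
  (U=1, Z=0, Y=2, X=2, W=1) weight 4/891
  (U=1, Z=0, Y=2, X=3, W=1) weight 1/297
Group by U:
  weight(U=0) = 1/144
  weight(U=1) = 4/297
Total weight = 1/144 + 4/297 = 97/4752
P(U=0 | obs) = 1/144 / 97/4752 = 33/97
P(U=1 | obs) = 4/297 / 97/4752 = 64/97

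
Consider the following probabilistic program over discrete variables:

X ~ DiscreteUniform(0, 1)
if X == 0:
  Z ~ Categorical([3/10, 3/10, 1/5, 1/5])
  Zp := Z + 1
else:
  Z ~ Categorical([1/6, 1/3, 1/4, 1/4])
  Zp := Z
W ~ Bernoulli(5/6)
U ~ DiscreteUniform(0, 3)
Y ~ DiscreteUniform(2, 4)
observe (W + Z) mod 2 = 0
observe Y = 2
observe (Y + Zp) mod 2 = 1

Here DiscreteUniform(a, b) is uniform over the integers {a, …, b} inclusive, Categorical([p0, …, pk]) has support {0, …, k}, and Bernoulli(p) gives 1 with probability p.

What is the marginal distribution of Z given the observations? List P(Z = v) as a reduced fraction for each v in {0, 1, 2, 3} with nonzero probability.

Enumerate traces; 16 have nonzero weight after conditioning:
  (X=0, Z=0, W=0, U=0, Y=2) weight 1/480
  (X=0, Z=0, W=0, U=1, Y=2) weight 1/480
  (X=0, Z=0, W=0, U=2, Y=2) weight 1/480
  (X=0, Z=0, W=0, U=3, Y=2) weight 1/480
  (X=0, Z=2, W=0, U=0, Y=2) weight 1/720
  (X=0, Z=2, W=0, U=1, Y=2) weight 1/720
  (X=0, Z=2, W=0, U=2, Y=2) weight 1/720
  (X=0, Z=2, W=0, U=3, Y=2) weight 1/720
  (X=1, Z=1, W=1, U=0, Y=2) weight 5/432
  (X=1, Z=3, W=1, U=0, Y=2) weight 5/576
  … 6 more
Group by Z:
  weight(Z=0) = 1/120
  weight(Z=1) = 5/108
  weight(Z=2) = 1/180
  weight(Z=3) = 5/144
Total weight = 1/120 + 5/108 + 1/180 + 5/144 = 41/432
P(Z=0 | obs) = 1/120 / 41/432 = 18/205
P(Z=1 | obs) = 5/108 / 41/432 = 20/41
P(Z=2 | obs) = 1/180 / 41/432 = 12/205
P(Z=3 | obs) = 5/144 / 41/432 = 15/41

P(Z=0) = 18/205, P(Z=1) = 20/41, P(Z=2) = 12/205, P(Z=3) = 15/41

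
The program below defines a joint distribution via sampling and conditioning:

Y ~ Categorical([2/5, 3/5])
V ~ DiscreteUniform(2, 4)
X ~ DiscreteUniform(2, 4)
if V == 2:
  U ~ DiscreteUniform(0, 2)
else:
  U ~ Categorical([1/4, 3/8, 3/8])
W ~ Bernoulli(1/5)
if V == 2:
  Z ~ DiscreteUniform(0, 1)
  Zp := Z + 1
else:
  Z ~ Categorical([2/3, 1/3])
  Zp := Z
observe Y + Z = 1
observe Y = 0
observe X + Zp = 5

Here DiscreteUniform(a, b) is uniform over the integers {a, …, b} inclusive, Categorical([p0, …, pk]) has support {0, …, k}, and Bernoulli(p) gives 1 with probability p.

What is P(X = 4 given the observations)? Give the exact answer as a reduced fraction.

P(X = 4 | obs) = 4/7

Enumerate traces; 18 have nonzero weight after conditioning:
  (Y=0, V=2, X=3, U=0, W=0, Z=1) weight 4/675
  (Y=0, V=2, X=3, U=0, W=1, Z=1) weight 1/675
  (Y=0, V=2, X=3, U=1, W=0, Z=1) weight 4/675
  (Y=0, V=2, X=3, U=1, W=1, Z=1) weight 1/675
  (Y=0, V=2, X=3, U=2, W=0, Z=1) weight 4/675
  (Y=0, V=2, X=3, U=2, W=1, Z=1) weight 1/675
  (Y=0, V=3, X=4, U=0, W=0, Z=1) weight 2/675
  (Y=0, V=3, X=4, U=0, W=1, Z=1) weight 1/1350
  … 10 more
Group by X:
  weight(X=3) = 1/45
  weight(X=4) = 4/135
Total weight = 1/45 + 4/135 = 7/135
P(X=3 | obs) = 1/45 / 7/135 = 3/7
P(X=4 | obs) = 4/135 / 7/135 = 4/7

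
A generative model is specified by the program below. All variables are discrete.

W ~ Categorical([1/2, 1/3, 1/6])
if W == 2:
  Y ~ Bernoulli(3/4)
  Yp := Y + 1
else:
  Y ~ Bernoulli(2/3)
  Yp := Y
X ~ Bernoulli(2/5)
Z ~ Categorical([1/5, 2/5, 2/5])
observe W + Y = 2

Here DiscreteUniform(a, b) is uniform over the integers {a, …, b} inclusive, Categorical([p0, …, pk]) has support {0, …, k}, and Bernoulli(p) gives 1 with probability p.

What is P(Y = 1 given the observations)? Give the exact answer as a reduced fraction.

Enumerate traces; 12 have nonzero weight after conditioning:
  (W=1, Y=1, X=0, Z=0) weight 2/75
  (W=1, Y=1, X=0, Z=1) weight 4/75
  (W=1, Y=1, X=0, Z=2) weight 4/75
  (W=1, Y=1, X=1, Z=0) weight 4/225
  (W=1, Y=1, X=1, Z=1) weight 8/225
  (W=1, Y=1, X=1, Z=2) weight 8/225
  (W=2, Y=0, X=0, Z=0) weight 1/200
  (W=2, Y=0, X=0, Z=1) weight 1/100
  … 4 more
Group by Y:
  weight(Y=0) = 1/24
  weight(Y=1) = 2/9
Total weight = 1/24 + 2/9 = 19/72
P(Y=0 | obs) = 1/24 / 19/72 = 3/19
P(Y=1 | obs) = 2/9 / 19/72 = 16/19

P(Y = 1 | obs) = 16/19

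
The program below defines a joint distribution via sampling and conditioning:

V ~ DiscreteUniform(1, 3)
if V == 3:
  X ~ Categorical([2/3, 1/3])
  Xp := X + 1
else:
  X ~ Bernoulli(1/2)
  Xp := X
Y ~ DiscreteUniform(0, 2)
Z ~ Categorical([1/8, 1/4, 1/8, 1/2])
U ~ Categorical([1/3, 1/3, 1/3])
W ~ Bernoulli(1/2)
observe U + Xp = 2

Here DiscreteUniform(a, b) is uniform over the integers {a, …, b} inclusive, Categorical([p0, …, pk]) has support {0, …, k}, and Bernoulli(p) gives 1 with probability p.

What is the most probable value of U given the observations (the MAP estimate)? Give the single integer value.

Enumerate traces; 144 have nonzero weight after conditioning:
  (V=1, X=0, Y=0, Z=0, U=2, W=0) weight 1/864
  (V=1, X=0, Y=0, Z=0, U=2, W=1) weight 1/864
  (V=1, X=0, Y=0, Z=1, U=2, W=0) weight 1/432
  (V=1, X=0, Y=0, Z=1, U=2, W=1) weight 1/432
  (V=1, X=0, Y=0, Z=2, U=2, W=0) weight 1/864
  (V=1, X=0, Y=0, Z=2, U=2, W=1) weight 1/864
  (V=1, X=0, Y=0, Z=3, U=2, W=0) weight 1/216
  (V=1, X=0, Y=0, Z=3, U=2, W=1) weight 1/216
  (V=1, X=1, Y=0, Z=0, U=1, W=0) weight 1/864
  (V=3, X=1, Y=0, Z=0, U=0, W=0) weight 1/1296
  … 134 more
Group by U:
  weight(U=0) = 1/27
  weight(U=1) = 5/27
  weight(U=2) = 1/9
Total weight = 1/27 + 5/27 + 1/9 = 1/3
P(U=0 | obs) = 1/27 / 1/3 = 1/9
P(U=1 | obs) = 5/27 / 1/3 = 5/9
P(U=2 | obs) = 1/9 / 1/3 = 1/3
argmax = 1

argmax_v P(U = v | obs) = 1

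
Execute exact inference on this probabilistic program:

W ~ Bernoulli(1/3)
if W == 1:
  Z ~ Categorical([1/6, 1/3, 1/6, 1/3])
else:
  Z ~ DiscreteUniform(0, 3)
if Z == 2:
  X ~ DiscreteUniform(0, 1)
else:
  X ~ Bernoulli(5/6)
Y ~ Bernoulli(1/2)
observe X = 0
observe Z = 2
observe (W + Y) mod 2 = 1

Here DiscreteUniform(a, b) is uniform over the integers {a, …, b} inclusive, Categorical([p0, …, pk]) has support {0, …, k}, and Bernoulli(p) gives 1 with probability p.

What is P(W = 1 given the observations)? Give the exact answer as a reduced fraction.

Enumerate traces; 2 have nonzero weight after conditioning:
  (W=0, Z=2, X=0, Y=1) weight 1/24
  (W=1, Z=2, X=0, Y=0) weight 1/72
Group by W:
  weight(W=0) = 1/24
  weight(W=1) = 1/72
Total weight = 1/24 + 1/72 = 1/18
P(W=0 | obs) = 1/24 / 1/18 = 3/4
P(W=1 | obs) = 1/72 / 1/18 = 1/4

P(W = 1 | obs) = 1/4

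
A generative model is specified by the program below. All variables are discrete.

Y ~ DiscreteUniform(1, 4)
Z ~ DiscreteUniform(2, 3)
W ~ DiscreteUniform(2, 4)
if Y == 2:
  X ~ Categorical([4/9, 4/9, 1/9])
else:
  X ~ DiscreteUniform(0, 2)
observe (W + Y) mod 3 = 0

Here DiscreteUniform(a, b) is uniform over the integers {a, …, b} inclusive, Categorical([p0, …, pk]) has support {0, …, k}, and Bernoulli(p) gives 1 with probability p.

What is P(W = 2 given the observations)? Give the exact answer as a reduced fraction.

Enumerate traces; 24 have nonzero weight after conditioning:
  (Y=1, Z=2, W=2, X=0) weight 1/72
  (Y=1, Z=2, W=2, X=1) weight 1/72
  (Y=1, Z=2, W=2, X=2) weight 1/72
  (Y=1, Z=3, W=2, X=0) weight 1/72
  (Y=1, Z=3, W=2, X=1) weight 1/72
  (Y=1, Z=3, W=2, X=2) weight 1/72
  (Y=2, Z=2, W=4, X=0) weight 1/54
  (Y=2, Z=2, W=4, X=1) weight 1/54
  (Y=3, Z=2, W=3, X=0) weight 1/72
  … 15 more
Group by W:
  weight(W=2) = 1/6
  weight(W=3) = 1/12
  weight(W=4) = 1/12
Total weight = 1/6 + 1/12 + 1/12 = 1/3
P(W=2 | obs) = 1/6 / 1/3 = 1/2
P(W=3 | obs) = 1/12 / 1/3 = 1/4
P(W=4 | obs) = 1/12 / 1/3 = 1/4

P(W = 2 | obs) = 1/2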